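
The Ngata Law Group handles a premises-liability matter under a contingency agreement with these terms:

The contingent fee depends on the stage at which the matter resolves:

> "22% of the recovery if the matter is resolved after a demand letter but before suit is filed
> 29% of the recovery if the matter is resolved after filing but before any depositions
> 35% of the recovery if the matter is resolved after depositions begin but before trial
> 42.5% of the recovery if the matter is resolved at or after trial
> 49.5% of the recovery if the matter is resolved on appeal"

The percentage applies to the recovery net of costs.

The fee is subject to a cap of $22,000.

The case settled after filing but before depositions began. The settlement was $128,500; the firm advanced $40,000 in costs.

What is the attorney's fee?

$22,000.00

Fee base (net of costs): $128,500 − $40,000 = $88,500
The matter settled after filing but before depositions began, so the 29% rate applies.
$88,500 × 29% = $25,665.00
$25,665.00 exceeds the $22,000 cap, so the fee is capped at $22,000.00.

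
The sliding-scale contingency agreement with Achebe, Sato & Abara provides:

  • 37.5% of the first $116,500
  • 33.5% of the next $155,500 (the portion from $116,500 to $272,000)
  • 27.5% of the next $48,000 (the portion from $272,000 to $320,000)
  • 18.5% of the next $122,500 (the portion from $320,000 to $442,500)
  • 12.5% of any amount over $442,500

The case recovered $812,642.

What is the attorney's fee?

$177,910.25

First $116,500 at 37.5% = $43,687.50
Next $155,500 at 33.5% = $52,092.50
Next $48,000 at 27.5% = $13,200.00
Next $122,500 at 18.5% = $22,662.50
Remaining $370,142 at 12.5% = $46,267.75
Fee: $43,687.50 + $52,092.50 + $13,200.00 + $22,662.50 + $46,267.75 = $177,910.25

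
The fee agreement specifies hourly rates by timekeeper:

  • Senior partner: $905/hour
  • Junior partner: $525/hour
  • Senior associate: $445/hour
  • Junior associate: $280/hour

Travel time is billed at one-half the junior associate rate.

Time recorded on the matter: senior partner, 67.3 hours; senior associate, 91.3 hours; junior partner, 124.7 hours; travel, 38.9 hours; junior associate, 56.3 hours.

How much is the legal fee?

Senior partner: 67.3 × $905 = $60,906.50
Junior partner: 124.7 × $525 = $65,467.50
Senior associate: 91.3 × $445 = $40,628.50
Junior associate: 56.3 × $280 = $15,764.00
Subtotal: $60,906.50 + $65,467.50 + $40,628.50 + $15,764.00 = $182,766.50
Travel: 38.9 × ($280 ÷ 2) = 38.9 × $140.00 = $5,446.00
Total: $182,766.50 + $5,446.00 = $188,212.50

$188,212.50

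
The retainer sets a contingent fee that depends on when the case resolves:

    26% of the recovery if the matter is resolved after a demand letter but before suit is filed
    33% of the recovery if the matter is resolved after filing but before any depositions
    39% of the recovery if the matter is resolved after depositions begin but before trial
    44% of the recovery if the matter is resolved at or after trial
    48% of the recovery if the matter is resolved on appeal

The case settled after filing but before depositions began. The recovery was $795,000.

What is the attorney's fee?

$262,350.00

The matter settled after filing but before depositions began, so the 33% rate applies.
$795,000 × 33% = $262,350.00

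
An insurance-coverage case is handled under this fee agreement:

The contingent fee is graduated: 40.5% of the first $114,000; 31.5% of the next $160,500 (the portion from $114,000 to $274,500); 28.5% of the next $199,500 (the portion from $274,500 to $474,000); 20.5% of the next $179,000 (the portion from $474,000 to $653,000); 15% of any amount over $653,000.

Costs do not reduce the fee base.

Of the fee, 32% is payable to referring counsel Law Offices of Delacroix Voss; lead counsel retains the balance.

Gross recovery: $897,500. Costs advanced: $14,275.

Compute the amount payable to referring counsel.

Fee base is the gross recovery, $897,500; costs are reimbursed separately.
First $114,000 at 40.5% = $46,170.00
Next $160,500 at 31.5% = $50,557.50
Next $199,500 at 28.5% = $56,857.50
Next $179,000 at 20.5% = $36,695.00
Remaining $244,500 at 15% = $36,675.00
Fee: $46,170.00 + $50,557.50 + $56,857.50 + $36,695.00 + $36,675.00 = $226,955.00
Referral share: 32% of $226,955.00 = $72,625.60; lead counsel retains $226,955.00 − $72,625.60 = $154,329.40.

$72,625.60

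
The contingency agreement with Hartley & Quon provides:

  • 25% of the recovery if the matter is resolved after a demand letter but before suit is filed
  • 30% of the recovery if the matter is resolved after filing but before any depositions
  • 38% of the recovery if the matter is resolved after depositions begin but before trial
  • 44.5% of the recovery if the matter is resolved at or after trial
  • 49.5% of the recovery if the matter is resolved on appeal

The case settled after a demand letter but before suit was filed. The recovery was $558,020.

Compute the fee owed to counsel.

The matter settled after a demand letter but before suit was filed, so the 25% rate applies.
$558,020 × 25% = $139,505.00

$139,505.00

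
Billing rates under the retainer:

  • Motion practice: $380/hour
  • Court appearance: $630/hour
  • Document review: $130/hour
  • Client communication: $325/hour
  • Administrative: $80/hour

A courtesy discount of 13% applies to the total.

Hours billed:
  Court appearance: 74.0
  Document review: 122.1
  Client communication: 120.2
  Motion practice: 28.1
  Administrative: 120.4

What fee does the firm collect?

Motion practice: 28.1 × $380 = $10,678.00
Court appearance: 74.0 × $630 = $46,620.00
Document review: 122.1 × $130 = $15,873.00
Client communication: 120.2 × $325 = $39,065.00
Administrative: 120.4 × $80 = $9,632.00
Subtotal: $121,868.00
Less 13% discount: −$15,842.84
Total: $121,868.00 − $15,842.84 = $106,025.16

$106,025.16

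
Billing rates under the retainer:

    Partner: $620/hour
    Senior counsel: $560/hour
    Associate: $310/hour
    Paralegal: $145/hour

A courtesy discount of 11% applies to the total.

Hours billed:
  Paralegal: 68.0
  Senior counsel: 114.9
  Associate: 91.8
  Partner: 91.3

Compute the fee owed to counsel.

Partner: 91.3 × $620 = $56,606.00
Senior counsel: 114.9 × $560 = $64,344.00
Associate: 91.8 × $310 = $28,458.00
Paralegal: 68.0 × $145 = $9,860.00
Subtotal: $159,268.00
Less 11% discount: −$17,519.48
Total: $159,268.00 − $17,519.48 = $141,748.52

$141,748.52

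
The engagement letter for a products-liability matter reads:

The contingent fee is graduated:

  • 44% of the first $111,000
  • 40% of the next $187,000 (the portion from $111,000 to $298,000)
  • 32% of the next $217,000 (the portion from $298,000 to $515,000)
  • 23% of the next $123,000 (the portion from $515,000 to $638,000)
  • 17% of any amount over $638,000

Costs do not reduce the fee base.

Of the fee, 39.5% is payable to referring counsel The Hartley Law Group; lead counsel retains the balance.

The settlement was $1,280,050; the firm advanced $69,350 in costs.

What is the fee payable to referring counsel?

$130,554.81

Fee base is the gross recovery, $1,280,050; costs are reimbursed separately.
First $111,000 at 44% = $48,840.00
Next $187,000 at 40% = $74,800.00
Next $217,000 at 32% = $69,440.00
Next $123,000 at 23% = $28,290.00
Remaining $642,050 at 17% = $109,148.50
Fee: $48,840.00 + $74,800.00 + $69,440.00 + $28,290.00 + $109,148.50 = $330,518.50
Referral share: 39.5% of $330,518.50 = $130,554.81; lead counsel retains $330,518.50 − $130,554.81 = $199,963.69.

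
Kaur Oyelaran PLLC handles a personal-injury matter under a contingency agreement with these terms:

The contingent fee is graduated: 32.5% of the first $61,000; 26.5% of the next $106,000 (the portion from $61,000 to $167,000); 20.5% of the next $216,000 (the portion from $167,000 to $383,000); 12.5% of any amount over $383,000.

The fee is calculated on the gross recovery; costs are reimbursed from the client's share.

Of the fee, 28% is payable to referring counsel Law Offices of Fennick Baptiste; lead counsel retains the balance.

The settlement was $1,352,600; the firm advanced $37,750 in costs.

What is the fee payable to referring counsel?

Fee base is the gross recovery, $1,352,600; costs are reimbursed separately.
First $61,000 at 32.5% = $19,825.00
Next $106,000 at 26.5% = $28,090.00
Next $216,000 at 20.5% = $44,280.00
Remaining $969,600 at 12.5% = $121,200.00
Fee: $19,825.00 + $28,090.00 + $44,280.00 + $121,200.00 = $213,395.00
Referral share: 28% of $213,395.00 = $59,750.60; lead counsel retains $213,395.00 − $59,750.60 = $153,644.40.

$59,750.60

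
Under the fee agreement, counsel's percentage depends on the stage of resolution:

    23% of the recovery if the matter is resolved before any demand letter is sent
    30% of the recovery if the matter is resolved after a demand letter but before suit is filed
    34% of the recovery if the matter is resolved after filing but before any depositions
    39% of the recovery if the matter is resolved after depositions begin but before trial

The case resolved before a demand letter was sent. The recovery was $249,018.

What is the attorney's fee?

$57,274.14

The matter resolved before a demand letter was sent, so the 23% rate applies.
$249,018 × 23% = $57,274.14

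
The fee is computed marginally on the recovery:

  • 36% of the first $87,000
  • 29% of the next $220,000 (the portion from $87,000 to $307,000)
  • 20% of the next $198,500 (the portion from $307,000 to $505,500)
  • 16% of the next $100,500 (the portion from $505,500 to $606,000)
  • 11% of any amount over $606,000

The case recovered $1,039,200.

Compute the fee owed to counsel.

$198,552.00

First $87,000 at 36% = $31,320.00
Next $220,000 at 29% = $63,800.00
Next $198,500 at 20% = $39,700.00
Next $100,500 at 16% = $16,080.00
Remaining $433,200 at 11% = $47,652.00
Fee: $31,320.00 + $63,800.00 + $39,700.00 + $16,080.00 + $47,652.00 = $198,552.00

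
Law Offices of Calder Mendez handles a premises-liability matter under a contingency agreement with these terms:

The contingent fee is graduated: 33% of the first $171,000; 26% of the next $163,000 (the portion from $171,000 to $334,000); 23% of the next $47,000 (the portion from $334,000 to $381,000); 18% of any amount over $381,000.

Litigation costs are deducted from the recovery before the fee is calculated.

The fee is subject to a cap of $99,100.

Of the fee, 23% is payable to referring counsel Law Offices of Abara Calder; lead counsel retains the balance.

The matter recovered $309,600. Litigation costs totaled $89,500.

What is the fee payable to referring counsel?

Fee base (net of costs): $309,600 − $89,500 = $220,100
First $171,000 at 33% = $56,430.00
Remaining $49,100 at 26% = $12,766.00
Fee: $56,430.00 + $12,766.00 = $69,196.00
$69,196.00 is under the $99,100 cap.
Referral share: 23% of $69,196.00 = $15,915.08; lead counsel retains $69,196.00 − $15,915.08 = $53,280.92.

$15,915.08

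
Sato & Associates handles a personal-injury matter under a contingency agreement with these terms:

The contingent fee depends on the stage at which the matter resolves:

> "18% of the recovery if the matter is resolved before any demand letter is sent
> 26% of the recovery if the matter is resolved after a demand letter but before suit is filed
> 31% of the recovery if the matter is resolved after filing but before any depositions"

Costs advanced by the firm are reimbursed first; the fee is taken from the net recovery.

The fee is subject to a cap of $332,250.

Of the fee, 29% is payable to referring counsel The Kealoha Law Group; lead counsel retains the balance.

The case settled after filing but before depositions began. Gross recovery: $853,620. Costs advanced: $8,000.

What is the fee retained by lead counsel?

Fee base (net of costs): $853,620 − $8,000 = $845,620
The matter settled after filing but before depositions began, so the 31% rate applies.
$845,620 × 31% = $262,142.20
$262,142.20 is under the $332,250 cap.
Referral share: 29% of $262,142.20 = $76,021.24; lead counsel retains $262,142.20 − $76,021.24 = $186,120.96.

$186,120.96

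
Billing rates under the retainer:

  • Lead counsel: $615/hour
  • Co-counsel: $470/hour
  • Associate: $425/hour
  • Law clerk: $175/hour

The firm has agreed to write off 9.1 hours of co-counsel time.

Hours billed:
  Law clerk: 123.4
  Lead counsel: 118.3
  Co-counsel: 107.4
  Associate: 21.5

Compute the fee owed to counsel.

Lead counsel: 118.3 × $615 = $72,754.50
Co-counsel: 107.4 × $470 = $50,478.00
Associate: 21.5 × $425 = $9,137.50
Law clerk: 123.4 × $175 = $21,595.00
Subtotal: $153,965.00
Write-off: 9.1 × $470 = $4,277.00
Total: $153,965.00 − $4,277.00 = $149,688.00

$149,688.00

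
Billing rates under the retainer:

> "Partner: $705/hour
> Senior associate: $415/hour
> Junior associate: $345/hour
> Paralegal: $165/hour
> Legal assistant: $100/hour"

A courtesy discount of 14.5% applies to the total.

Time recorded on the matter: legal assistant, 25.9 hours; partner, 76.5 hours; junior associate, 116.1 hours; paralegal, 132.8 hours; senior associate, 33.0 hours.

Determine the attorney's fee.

$113,017.32

Partner: 76.5 × $705 = $53,932.50
Senior associate: 33.0 × $415 = $13,695.00
Junior associate: 116.1 × $345 = $40,054.50
Paralegal: 132.8 × $165 = $21,912.00
Legal assistant: 25.9 × $100 = $2,590.00
Subtotal: $132,184.00
Less 14.5% discount: −$19,166.68
Total: $132,184.00 − $19,166.68 = $113,017.32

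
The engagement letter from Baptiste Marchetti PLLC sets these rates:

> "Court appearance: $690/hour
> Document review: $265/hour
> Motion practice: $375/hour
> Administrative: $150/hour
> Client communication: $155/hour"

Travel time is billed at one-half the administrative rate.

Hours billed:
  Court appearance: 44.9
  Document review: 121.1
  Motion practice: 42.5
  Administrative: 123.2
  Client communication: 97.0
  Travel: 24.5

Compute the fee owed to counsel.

$114,362.50

Court appearance: 44.9 × $690 = $30,981.00
Document review: 121.1 × $265 = $32,091.50
Motion practice: 42.5 × $375 = $15,937.50
Administrative: 123.2 × $150 = $18,480.00
Client communication: 97.0 × $155 = $15,035.00
Subtotal: $30,981.00 + $32,091.50 + $15,937.50 + $18,480.00 + $15,035.00 = $112,525.00
Travel: 24.5 × ($150 ÷ 2) = 24.5 × $75.00 = $1,837.50
Total: $112,525.00 + $1,837.50 = $114,362.50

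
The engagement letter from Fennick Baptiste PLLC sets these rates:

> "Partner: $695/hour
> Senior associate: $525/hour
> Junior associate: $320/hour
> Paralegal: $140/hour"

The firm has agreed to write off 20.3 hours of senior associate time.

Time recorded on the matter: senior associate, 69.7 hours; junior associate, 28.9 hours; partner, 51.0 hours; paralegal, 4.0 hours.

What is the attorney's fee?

$71,188.00

Partner: 51.0 × $695 = $35,445.00
Senior associate: 69.7 × $525 = $36,592.50
Junior associate: 28.9 × $320 = $9,248.00
Paralegal: 4.0 × $140 = $560.00
Subtotal: $81,845.50
Write-off: 20.3 × $525 = $10,657.50
Total: $81,845.50 − $10,657.50 = $71,188.00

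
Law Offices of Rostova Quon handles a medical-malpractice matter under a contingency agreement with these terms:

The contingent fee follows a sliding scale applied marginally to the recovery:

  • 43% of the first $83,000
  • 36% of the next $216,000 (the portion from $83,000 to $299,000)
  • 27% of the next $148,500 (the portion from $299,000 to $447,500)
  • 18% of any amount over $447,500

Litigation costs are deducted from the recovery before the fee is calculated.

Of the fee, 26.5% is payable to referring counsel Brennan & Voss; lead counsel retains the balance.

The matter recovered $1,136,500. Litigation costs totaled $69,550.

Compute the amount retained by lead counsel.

$194,808.81

Fee base (net of costs): $1,136,500 − $69,550 = $1,066,950
First $83,000 at 43% = $35,690.00
Next $216,000 at 36% = $77,760.00
Next $148,500 at 27% = $40,095.00
Remaining $619,450 at 18% = $111,501.00
Fee: $35,690.00 + $77,760.00 + $40,095.00 + $111,501.00 = $265,046.00
Referral share: 26.5% of $265,046.00 = $70,237.19; lead counsel retains $265,046.00 − $70,237.19 = $194,808.81.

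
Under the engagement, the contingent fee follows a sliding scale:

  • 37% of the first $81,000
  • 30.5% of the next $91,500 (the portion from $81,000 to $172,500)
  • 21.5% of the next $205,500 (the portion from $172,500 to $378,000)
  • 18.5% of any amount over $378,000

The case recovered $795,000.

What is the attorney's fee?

First $81,000 at 37% = $29,970.00
Next $91,500 at 30.5% = $27,907.50
Next $205,500 at 21.5% = $44,182.50
Remaining $417,000 at 18.5% = $77,145.00
Fee: $29,970.00 + $27,907.50 + $44,182.50 + $77,145.00 = $179,205.00

$179,205.00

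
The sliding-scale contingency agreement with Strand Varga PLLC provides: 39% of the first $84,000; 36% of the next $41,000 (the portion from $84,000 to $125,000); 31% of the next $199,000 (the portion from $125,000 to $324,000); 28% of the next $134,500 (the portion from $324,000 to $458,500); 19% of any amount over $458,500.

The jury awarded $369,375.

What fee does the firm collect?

$121,915.00

First $84,000 at 39% = $32,760.00
Next $41,000 at 36% = $14,760.00
Next $199,000 at 31% = $61,690.00
Remaining $45,375 at 28% = $12,705.00
Fee: $32,760.00 + $14,760.00 + $61,690.00 + $12,705.00 = $121,915.00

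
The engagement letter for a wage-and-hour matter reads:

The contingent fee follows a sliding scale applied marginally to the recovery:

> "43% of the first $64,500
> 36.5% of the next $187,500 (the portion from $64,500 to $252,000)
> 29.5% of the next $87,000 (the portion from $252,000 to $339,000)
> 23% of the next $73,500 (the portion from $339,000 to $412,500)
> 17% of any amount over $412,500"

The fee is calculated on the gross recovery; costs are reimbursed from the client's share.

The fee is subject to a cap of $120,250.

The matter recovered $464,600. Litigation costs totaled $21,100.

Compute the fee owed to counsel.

$120,250.00

Fee base is the gross recovery, $464,600; costs are reimbursed separately.
First $64,500 at 43% = $27,735.00
Next $187,500 at 36.5% = $68,437.50
Next $87,000 at 29.5% = $25,665.00
Next $73,500 at 23% = $16,905.00
Remaining $52,100 at 17% = $8,857.00
Fee: $27,735.00 + $68,437.50 + $25,665.00 + $16,905.00 + $8,857.00 = $147,599.50
$147,599.50 exceeds the $120,250 cap, so the fee is capped at $120,250.00.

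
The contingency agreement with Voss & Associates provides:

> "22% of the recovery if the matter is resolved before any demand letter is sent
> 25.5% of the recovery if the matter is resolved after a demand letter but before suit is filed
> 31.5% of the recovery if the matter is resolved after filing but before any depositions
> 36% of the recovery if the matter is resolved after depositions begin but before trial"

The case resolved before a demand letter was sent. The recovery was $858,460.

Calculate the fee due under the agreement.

The matter resolved before a demand letter was sent, so the 22% rate applies.
$858,460 × 22% = $188,861.20

$188,861.20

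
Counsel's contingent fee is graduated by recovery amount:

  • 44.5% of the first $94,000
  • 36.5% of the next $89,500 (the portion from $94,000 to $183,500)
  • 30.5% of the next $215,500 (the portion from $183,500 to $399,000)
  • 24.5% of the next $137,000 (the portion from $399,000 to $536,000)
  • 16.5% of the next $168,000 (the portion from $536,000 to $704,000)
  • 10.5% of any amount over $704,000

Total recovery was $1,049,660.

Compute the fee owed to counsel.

First $94,000 at 44.5% = $41,830.00
Next $89,500 at 36.5% = $32,667.50
Next $215,500 at 30.5% = $65,727.50
Next $137,000 at 24.5% = $33,565.00
Next $168,000 at 16.5% = $27,720.00
Remaining $345,660 at 10.5% = $36,294.30
Fee: $41,830.00 + $32,667.50 + $65,727.50 + $33,565.00 + $27,720.00 + $36,294.30 = $237,804.30

$237,804.30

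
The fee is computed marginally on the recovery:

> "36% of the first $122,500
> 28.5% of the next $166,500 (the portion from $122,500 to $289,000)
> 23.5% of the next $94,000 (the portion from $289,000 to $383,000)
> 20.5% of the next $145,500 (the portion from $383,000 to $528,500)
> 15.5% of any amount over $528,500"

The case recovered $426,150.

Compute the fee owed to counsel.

$122,488.25

First $122,500 at 36% = $44,100.00
Next $166,500 at 28.5% = $47,452.50
Next $94,000 at 23.5% = $22,090.00
Remaining $43,150 at 20.5% = $8,845.75
Fee: $44,100.00 + $47,452.50 + $22,090.00 + $8,845.75 = $122,488.25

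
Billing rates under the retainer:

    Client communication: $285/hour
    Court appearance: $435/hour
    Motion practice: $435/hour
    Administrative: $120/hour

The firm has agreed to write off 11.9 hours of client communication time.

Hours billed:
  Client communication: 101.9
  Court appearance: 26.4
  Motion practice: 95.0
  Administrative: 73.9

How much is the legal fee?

Client communication: 101.9 × $285 = $29,041.50
Court appearance: 26.4 × $435 = $11,484.00
Motion practice: 95.0 × $435 = $41,325.00
Administrative: 73.9 × $120 = $8,868.00
Subtotal: $90,718.50
Write-off: 11.9 × $285 = $3,391.50
Total: $90,718.50 − $3,391.50 = $87,327.00

$87,327.00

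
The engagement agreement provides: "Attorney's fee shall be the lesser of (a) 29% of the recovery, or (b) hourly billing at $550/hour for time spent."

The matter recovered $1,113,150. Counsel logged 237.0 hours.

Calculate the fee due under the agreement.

$130,350.00

(a) 29% of $1,113,150 = $322,813.50
(b) 237.0 × $550 = $130,350.00
The lesser is (b): $130,350.00.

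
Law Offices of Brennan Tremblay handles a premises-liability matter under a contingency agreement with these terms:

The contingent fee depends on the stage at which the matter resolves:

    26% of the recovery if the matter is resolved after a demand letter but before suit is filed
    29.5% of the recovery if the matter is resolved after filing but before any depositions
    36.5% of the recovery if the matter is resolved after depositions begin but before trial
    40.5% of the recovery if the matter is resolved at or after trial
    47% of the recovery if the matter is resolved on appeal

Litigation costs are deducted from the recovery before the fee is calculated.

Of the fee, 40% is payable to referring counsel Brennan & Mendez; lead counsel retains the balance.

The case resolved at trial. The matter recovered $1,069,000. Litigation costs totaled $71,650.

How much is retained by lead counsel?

$242,356.05

Fee base (net of costs): $1,069,000 − $71,650 = $997,350
The matter resolved at trial, so the 40.5% rate applies.
$997,350 × 40.5% = $403,926.75
Referral share: 40% of $403,926.75 = $161,570.70; lead counsel retains $403,926.75 − $161,570.70 = $242,356.05.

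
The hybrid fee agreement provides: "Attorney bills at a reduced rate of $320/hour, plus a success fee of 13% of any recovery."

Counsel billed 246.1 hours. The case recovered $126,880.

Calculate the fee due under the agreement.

Hourly: 246.1 × $320 = $78,752.00
Success fee: 13% of $126,880 = $16,494.40
Total: $78,752.00 + $16,494.40 = $95,246.40

$95,246.40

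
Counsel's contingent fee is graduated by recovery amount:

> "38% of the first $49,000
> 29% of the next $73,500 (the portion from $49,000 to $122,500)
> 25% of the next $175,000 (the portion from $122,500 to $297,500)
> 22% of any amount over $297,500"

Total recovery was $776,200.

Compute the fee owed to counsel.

First $49,000 at 38% = $18,620.00
Next $73,500 at 29% = $21,315.00
Next $175,000 at 25% = $43,750.00
Remaining $478,700 at 22% = $105,314.00
Fee: $18,620.00 + $21,315.00 + $43,750.00 + $105,314.00 = $188,999.00

$188,999.00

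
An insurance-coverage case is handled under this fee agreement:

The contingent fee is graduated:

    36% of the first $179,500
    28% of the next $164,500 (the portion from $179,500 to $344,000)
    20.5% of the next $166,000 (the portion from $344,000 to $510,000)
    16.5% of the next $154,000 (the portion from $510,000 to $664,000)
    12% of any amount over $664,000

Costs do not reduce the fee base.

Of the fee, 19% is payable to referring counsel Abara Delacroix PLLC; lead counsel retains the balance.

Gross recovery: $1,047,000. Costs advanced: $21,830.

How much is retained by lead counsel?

$175,024.80

Fee base is the gross recovery, $1,047,000; costs are reimbursed separately.
First $179,500 at 36% = $64,620.00
Next $164,500 at 28% = $46,060.00
Next $166,000 at 20.5% = $34,030.00
Next $154,000 at 16.5% = $25,410.00
Remaining $383,000 at 12% = $45,960.00
Fee: $64,620.00 + $46,060.00 + $34,030.00 + $25,410.00 + $45,960.00 = $216,080.00
Referral share: 19% of $216,080.00 = $41,055.20; lead counsel retains $216,080.00 − $41,055.20 = $175,024.80.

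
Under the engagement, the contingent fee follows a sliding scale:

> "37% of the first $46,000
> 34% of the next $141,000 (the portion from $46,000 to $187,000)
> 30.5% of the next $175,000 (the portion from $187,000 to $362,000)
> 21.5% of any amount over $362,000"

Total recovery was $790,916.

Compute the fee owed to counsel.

First $46,000 at 37% = $17,020.00
Next $141,000 at 34% = $47,940.00
Next $175,000 at 30.5% = $53,375.00
Remaining $428,916 at 21.5% = $92,216.94
Fee: $17,020.00 + $47,940.00 + $53,375.00 + $92,216.94 = $210,551.94

$210,551.94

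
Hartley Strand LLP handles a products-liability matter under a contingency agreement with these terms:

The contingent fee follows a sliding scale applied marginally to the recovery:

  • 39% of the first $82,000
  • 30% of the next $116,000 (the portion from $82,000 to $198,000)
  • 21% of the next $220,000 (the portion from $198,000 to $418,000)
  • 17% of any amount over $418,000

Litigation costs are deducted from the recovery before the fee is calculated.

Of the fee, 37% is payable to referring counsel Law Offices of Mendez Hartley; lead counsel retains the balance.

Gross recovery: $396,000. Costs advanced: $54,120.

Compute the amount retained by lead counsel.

$61,106.72

Fee base (net of costs): $396,000 − $54,120 = $341,880
First $82,000 at 39% = $31,980.00
Next $116,000 at 30% = $34,800.00
Remaining $143,880 at 21% = $30,214.80
Fee: $31,980.00 + $34,800.00 + $30,214.80 = $96,994.80
Referral share: 37% of $96,994.80 = $35,888.08; lead counsel retains $96,994.80 − $35,888.08 = $61,106.72.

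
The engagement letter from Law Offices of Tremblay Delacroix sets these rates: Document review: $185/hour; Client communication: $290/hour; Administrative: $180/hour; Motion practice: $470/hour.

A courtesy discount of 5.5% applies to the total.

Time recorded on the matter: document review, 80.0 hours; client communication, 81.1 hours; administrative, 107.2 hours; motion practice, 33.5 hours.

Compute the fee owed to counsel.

Document review: 80.0 × $185 = $14,800.00
Client communication: 81.1 × $290 = $23,519.00
Administrative: 107.2 × $180 = $19,296.00
Motion practice: 33.5 × $470 = $15,745.00
Subtotal: $73,360.00
Less 5.5% discount: −$4,034.80
Total: $73,360.00 − $4,034.80 = $69,325.20

$69,325.20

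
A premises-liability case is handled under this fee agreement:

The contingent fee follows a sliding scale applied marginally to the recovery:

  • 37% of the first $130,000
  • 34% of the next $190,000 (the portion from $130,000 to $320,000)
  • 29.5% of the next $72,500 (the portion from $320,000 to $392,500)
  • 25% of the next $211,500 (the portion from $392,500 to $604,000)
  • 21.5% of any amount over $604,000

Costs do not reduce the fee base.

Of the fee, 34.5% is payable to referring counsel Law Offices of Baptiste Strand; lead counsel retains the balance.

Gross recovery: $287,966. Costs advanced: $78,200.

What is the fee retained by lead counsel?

$66,684.53

Fee base is the gross recovery, $287,966; costs are reimbursed separately.
First $130,000 at 37% = $48,100.00
Remaining $157,966 at 34% = $53,708.44
Fee: $48,100.00 + $53,708.44 = $101,808.44
Referral share: 34.5% of $101,808.44 = $35,123.91; lead counsel retains $101,808.44 − $35,123.91 = $66,684.53.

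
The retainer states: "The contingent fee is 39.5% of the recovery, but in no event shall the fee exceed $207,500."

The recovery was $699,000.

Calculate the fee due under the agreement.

39.5% of $699,000 = $276,105.00
That exceeds the $207,500 cap, so the fee is capped at $207,500.

$207,500.00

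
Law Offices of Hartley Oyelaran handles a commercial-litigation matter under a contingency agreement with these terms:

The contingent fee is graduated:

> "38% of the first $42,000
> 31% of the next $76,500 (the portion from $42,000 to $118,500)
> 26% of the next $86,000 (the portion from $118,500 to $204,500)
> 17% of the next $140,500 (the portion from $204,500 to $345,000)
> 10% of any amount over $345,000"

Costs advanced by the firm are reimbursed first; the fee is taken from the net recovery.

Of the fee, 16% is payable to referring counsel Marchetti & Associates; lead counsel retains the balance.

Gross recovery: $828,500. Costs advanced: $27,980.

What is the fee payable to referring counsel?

Fee base (net of costs): $828,500 − $27,980 = $800,520
First $42,000 at 38% = $15,960.00
Next $76,500 at 31% = $23,715.00
Next $86,000 at 26% = $22,360.00
Next $140,500 at 17% = $23,885.00
Remaining $455,520 at 10% = $45,552.00
Fee: $15,960.00 + $23,715.00 + $22,360.00 + $23,885.00 + $45,552.00 = $131,472.00
Referral share: 16% of $131,472.00 = $21,035.52; lead counsel retains $131,472.00 − $21,035.52 = $110,436.48.

$21,035.52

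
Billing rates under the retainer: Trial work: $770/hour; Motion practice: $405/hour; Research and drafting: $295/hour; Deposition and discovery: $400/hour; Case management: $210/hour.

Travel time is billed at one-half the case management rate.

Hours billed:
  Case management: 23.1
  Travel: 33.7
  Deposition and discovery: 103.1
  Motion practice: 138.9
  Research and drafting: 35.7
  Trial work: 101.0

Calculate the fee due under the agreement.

$194,185.50

Trial work: 101.0 × $770 = $77,770.00
Motion practice: 138.9 × $405 = $56,254.50
Research and drafting: 35.7 × $295 = $10,531.50
Deposition and discovery: 103.1 × $400 = $41,240.00
Case management: 23.1 × $210 = $4,851.00
Subtotal: $77,770.00 + $56,254.50 + $10,531.50 + $41,240.00 + $4,851.00 = $190,647.00
Travel: 33.7 × ($210 ÷ 2) = 33.7 × $105.00 = $3,538.50
Total: $190,647.00 + $3,538.50 = $194,185.50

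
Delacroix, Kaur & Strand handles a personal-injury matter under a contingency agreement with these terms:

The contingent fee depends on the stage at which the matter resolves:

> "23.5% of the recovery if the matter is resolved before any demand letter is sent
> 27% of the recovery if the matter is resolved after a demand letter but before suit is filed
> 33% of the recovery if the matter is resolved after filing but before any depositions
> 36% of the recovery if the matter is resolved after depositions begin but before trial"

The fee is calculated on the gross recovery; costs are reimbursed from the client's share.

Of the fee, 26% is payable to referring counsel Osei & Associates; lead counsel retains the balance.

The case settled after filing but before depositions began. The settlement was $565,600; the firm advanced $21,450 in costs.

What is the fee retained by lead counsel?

$138,119.52

Fee base is the gross recovery, $565,600; costs are reimbursed separately.
The matter settled after filing but before depositions began, so the 33% rate applies.
$565,600 × 33% = $186,648.00
Referral share: 26% of $186,648.00 = $48,528.48; lead counsel retains $186,648.00 − $48,528.48 = $138,119.52.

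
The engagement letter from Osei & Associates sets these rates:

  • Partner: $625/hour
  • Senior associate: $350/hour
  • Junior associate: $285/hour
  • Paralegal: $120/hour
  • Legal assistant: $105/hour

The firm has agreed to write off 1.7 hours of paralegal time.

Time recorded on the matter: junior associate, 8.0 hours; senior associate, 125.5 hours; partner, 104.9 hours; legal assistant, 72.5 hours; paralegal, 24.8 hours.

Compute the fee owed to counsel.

Partner: 104.9 × $625 = $65,562.50
Senior associate: 125.5 × $350 = $43,925.00
Junior associate: 8.0 × $285 = $2,280.00
Paralegal: 24.8 × $120 = $2,976.00
Legal assistant: 72.5 × $105 = $7,612.50
Subtotal: $122,356.00
Write-off: 1.7 × $120 = $204.00
Total: $122,356.00 − $204.00 = $122,152.00

$122,152.00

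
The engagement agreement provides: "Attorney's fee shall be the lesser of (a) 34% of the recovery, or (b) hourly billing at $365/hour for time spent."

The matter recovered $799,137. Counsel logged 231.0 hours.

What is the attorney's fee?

$84,315.00

(a) 34% of $799,137 = $271,706.58
(b) 231.0 × $365 = $84,315.00
The lesser is (b): $84,315.00.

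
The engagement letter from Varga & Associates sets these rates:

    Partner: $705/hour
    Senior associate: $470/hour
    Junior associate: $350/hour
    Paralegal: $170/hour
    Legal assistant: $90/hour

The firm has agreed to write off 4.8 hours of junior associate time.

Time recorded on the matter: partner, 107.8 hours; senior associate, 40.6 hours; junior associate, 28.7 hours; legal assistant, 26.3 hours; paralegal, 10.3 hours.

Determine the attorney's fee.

$107,564.00

Partner: 107.8 × $705 = $75,999.00
Senior associate: 40.6 × $470 = $19,082.00
Junior associate: 28.7 × $350 = $10,045.00
Paralegal: 10.3 × $170 = $1,751.00
Legal assistant: 26.3 × $90 = $2,367.00
Subtotal: $109,244.00
Write-off: 4.8 × $350 = $1,680.00
Total: $109,244.00 − $1,680.00 = $107,564.00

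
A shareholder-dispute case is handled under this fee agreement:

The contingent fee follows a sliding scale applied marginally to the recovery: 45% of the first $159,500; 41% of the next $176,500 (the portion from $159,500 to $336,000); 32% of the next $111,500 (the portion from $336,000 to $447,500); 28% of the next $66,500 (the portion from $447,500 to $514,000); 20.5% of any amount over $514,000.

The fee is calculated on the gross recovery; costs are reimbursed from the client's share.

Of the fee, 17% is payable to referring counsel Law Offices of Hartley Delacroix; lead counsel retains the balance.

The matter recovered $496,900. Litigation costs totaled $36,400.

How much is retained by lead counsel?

Fee base is the gross recovery, $496,900; costs are reimbursed separately.
First $159,500 at 45% = $71,775.00
Next $176,500 at 41% = $72,365.00
Next $111,500 at 32% = $35,680.00
Remaining $49,400 at 28% = $13,832.00
Fee: $71,775.00 + $72,365.00 + $35,680.00 + $13,832.00 = $193,652.00
Referral share: 17% of $193,652.00 = $32,920.84; lead counsel retains $193,652.00 − $32,920.84 = $160,731.16.

$160,731.16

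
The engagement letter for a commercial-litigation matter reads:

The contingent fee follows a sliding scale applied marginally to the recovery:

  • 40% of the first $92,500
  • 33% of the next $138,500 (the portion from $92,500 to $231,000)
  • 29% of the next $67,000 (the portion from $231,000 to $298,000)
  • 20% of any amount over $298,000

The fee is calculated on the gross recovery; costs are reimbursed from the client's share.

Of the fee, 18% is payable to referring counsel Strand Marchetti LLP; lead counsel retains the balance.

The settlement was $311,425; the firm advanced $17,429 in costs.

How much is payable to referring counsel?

Fee base is the gross recovery, $311,425; costs are reimbursed separately.
First $92,500 at 40% = $37,000.00
Next $138,500 at 33% = $45,705.00
Next $67,000 at 29% = $19,430.00
Remaining $13,425 at 20% = $2,685.00
Fee: $37,000.00 + $45,705.00 + $19,430.00 + $2,685.00 = $104,820.00
Referral share: 18% of $104,820.00 = $18,867.60; lead counsel retains $104,820.00 − $18,867.60 = $85,952.40.

$18,867.60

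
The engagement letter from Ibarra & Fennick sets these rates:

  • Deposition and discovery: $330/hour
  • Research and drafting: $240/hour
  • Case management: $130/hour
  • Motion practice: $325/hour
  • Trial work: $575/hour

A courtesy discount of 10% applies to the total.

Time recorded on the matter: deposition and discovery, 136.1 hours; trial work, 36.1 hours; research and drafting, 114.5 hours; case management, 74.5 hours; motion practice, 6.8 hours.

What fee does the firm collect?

$94,540.95

Deposition and discovery: 136.1 × $330 = $44,913.00
Research and drafting: 114.5 × $240 = $27,480.00
Case management: 74.5 × $130 = $9,685.00
Motion practice: 6.8 × $325 = $2,210.00
Trial work: 36.1 × $575 = $20,757.50
Subtotal: $105,045.50
Less 10% discount: −$10,504.55
Total: $105,045.50 − $10,504.55 = $94,540.95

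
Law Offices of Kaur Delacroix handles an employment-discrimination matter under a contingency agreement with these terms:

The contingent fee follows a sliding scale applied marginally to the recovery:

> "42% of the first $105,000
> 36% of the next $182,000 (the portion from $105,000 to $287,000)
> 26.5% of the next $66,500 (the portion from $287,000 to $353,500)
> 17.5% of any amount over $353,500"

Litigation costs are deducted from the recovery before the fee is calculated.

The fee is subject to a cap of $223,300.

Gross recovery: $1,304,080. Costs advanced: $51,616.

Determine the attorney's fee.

Fee base (net of costs): $1,304,080 − $51,616 = $1,252,464
First $105,000 at 42% = $44,100.00
Next $182,000 at 36% = $65,520.00
Next $66,500 at 26.5% = $17,622.50
Remaining $898,964 at 17.5% = $157,318.70
Fee: $44,100.00 + $65,520.00 + $17,622.50 + $157,318.70 = $284,561.20
$284,561.20 exceeds the $223,300 cap, so the fee is capped at $223,300.00.

$223,300.00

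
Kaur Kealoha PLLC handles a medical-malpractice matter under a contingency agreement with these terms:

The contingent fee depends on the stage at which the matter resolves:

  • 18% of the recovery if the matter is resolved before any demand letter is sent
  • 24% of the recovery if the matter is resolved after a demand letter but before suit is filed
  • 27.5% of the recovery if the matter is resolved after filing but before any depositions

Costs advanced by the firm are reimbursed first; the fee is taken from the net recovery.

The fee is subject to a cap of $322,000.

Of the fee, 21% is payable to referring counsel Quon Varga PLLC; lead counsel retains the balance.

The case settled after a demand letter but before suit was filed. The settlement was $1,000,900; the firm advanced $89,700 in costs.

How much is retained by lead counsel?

Fee base (net of costs): $1,000,900 − $89,700 = $911,200
The matter settled after a demand letter but before suit was filed, so the 24% rate applies.
$911,200 × 24% = $218,688.00
$218,688.00 is under the $322,000 cap.
Referral share: 21% of $218,688.00 = $45,924.48; lead counsel retains $218,688.00 − $45,924.48 = $172,763.52.

$172,763.52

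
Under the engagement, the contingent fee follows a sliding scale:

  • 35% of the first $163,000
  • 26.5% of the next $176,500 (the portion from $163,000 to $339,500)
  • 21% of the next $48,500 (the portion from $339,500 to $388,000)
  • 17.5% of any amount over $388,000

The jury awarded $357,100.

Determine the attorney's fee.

$107,518.50

First $163,000 at 35% = $57,050.00
Next $176,500 at 26.5% = $46,772.50
Remaining $17,600 at 21% = $3,696.00
Fee: $57,050.00 + $46,772.50 + $3,696.00 = $107,518.50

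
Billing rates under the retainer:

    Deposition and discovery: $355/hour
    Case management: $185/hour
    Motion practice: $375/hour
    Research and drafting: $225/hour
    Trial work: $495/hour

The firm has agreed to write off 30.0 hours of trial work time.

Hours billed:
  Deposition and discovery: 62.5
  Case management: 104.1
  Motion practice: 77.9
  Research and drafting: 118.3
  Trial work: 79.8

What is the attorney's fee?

Deposition and discovery: 62.5 × $355 = $22,187.50
Case management: 104.1 × $185 = $19,258.50
Motion practice: 77.9 × $375 = $29,212.50
Research and drafting: 118.3 × $225 = $26,617.50
Trial work: 79.8 × $495 = $39,501.00
Subtotal: $136,777.00
Write-off: 30.0 × $495 = $14,850.00
Total: $136,777.00 − $14,850.00 = $121,927.00

$121,927.00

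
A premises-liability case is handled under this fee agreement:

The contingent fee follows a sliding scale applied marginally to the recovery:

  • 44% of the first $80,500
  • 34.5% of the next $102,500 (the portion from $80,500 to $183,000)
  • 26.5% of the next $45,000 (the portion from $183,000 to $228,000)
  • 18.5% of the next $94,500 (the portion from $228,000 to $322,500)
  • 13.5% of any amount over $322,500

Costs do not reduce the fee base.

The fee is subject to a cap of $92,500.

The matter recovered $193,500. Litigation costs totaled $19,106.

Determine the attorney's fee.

Fee base is the gross recovery, $193,500; costs are reimbursed separately.
First $80,500 at 44% = $35,420.00
Next $102,500 at 34.5% = $35,362.50
Remaining $10,500 at 26.5% = $2,782.50
Fee: $35,420.00 + $35,362.50 + $2,782.50 = $73,565.00
$73,565.00 is under the $92,500 cap.

$73,565.00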